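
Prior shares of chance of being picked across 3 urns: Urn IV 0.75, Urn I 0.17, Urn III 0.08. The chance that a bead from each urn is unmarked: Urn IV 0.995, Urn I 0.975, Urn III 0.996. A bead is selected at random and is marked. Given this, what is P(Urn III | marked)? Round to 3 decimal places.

Taking complements, P(marked | each) = Urn IV 0.005, Urn I 0.025, Urn III 0.004.
Prior × likelihood for each hypothesis:
  Urn IV: 0.75 × 0.005 = 0.00375
  Urn I: 0.17 × 0.025 = 0.00425
  Urn III: 0.08 × 0.004 = 0.00032
Sum = 0.00832.
P(Urn III | evidence) = 0.00032 / 0.00832 ≈ 0.038.

0.038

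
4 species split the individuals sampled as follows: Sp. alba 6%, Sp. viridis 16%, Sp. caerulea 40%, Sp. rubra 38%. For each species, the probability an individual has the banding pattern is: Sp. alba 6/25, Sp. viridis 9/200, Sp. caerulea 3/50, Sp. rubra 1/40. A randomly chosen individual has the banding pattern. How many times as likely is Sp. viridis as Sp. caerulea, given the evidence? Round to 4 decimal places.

0.3000

Prior × likelihood for each hypothesis:
  Sp. alba: 0.06 × 0.24 = 0.0144
  Sp. viridis: 0.16 × 0.045 = 0.0072
  Sp. caerulea: 0.4 × 0.06 = 0.024
  Sp. rubra: 0.38 × 0.025 = 0.0095
Normalizing constant = 0.0551.
The ratio is 0.0072 / 0.024 (the normalizer cancels) = 0.3000.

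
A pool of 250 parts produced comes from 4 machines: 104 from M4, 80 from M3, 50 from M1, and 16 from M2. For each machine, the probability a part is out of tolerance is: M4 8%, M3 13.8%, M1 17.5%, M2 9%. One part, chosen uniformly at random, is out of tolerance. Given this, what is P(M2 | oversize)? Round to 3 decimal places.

0.049

By Bayes' rule, posterior ∝ prior × likelihood:
  M4: 0.416 × 0.08 = 0.03328
  M3: 0.32 × 0.138 = 0.04416
  M1: 0.2 × 0.175 = 0.035
  M2: 0.064 × 0.09 = 0.00576
Sum = 0.1182.
P(M2 | evidence) = 0.00576 / 0.1182 ≈ 0.049.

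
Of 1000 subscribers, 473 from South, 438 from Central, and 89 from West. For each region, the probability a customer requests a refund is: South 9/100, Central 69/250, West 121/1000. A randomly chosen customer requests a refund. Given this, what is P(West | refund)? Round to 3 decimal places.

0.062

By Bayes' rule, posterior ∝ prior × likelihood:
  South: 0.473 × 0.09 = 0.04257
  Central: 0.438 × 0.276 = 0.120888
  West: 0.089 × 0.121 = 0.010769
Sum = 0.174227.
P(West | evidence) = 0.010769 / 0.174227 ≈ 0.062.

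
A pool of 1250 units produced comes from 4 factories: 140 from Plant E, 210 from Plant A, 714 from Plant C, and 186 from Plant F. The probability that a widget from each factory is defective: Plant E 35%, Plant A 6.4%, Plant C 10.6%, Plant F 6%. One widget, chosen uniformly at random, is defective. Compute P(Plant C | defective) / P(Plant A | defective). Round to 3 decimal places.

5.631

Prior × likelihood for each hypothesis:
  Plant E: 0.112 × 0.35 = 0.0392
  Plant A: 0.168 × 0.064 = 0.010752
  Plant C: 0.5712 × 0.106 = 0.0605472
  Plant F: 0.1488 × 0.06 = 0.008928
Normalizing constant = 0.1194272.
The ratio is 0.0605472 / 0.010752 (the normalizer cancels) = 5.631.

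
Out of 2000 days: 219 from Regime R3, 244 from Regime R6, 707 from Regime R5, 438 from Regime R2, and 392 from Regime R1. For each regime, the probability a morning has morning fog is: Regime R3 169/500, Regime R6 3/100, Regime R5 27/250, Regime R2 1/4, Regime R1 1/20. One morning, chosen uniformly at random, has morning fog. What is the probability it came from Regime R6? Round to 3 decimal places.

Unnormalized posteriors (prior × likelihood):
  Regime R3: 0.1095 × 0.338 = 0.037011
  Regime R6: 0.122 × 0.03 = 0.00366
  Regime R5: 0.3535 × 0.108 = 0.038178
  Regime R2: 0.219 × 0.25 = 0.05475
  Regime R1: 0.196 × 0.05 = 0.0098
Sum = 0.143399.
P(Regime R6 | evidence) = 0.00366 / 0.143399 ≈ 0.026.

0.026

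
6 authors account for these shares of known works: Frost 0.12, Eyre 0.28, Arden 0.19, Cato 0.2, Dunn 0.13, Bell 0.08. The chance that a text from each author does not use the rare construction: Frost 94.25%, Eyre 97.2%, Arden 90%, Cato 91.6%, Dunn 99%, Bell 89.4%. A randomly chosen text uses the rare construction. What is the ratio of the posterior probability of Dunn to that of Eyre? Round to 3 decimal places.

0.166

Taking complements, P(rare-form | each) = Frost 0.0575, Eyre 0.028, Arden 0.1, Cato 0.084, Dunn 0.01, Bell 0.106.
Unnormalized posteriors (prior × likelihood):
  Frost: 0.12 × 0.0575 = 0.0069
  Eyre: 0.28 × 0.028 = 0.00784
  Arden: 0.19 × 0.1 = 0.019
  Cato: 0.2 × 0.084 = 0.0168
  Dunn: 0.13 × 0.01 = 0.0013
  Bell: 0.08 × 0.106 = 0.00848
Sum = 0.06032.
The ratio is 0.0013 / 0.00784 (the normalizer cancels) = 0.166.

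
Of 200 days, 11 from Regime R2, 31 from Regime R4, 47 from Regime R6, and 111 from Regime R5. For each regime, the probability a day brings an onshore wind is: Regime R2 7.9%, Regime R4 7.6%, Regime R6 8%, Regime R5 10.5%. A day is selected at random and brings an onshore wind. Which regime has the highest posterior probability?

By Bayes' rule, posterior ∝ prior × likelihood:
  Regime R2: 0.055 × 0.079 = 0.004345
  Regime R4: 0.155 × 0.076 = 0.01178
  Regime R6: 0.235 × 0.08 = 0.0188
  Regime R5: 0.555 × 0.105 = 0.058275
Total = 0.0932.
Largest term belongs to Regime R5, so Regime R5 is most probable.

Regime R5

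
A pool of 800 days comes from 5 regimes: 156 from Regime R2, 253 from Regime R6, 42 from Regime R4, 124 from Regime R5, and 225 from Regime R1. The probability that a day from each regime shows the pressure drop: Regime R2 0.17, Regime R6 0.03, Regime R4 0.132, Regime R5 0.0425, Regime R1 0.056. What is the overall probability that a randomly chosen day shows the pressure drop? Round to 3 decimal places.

0.072

Compute prior × likelihood for every hypothesis:
  Regime R2: 0.195 × 0.17 = 0.03315
  Regime R6: 0.31625 × 0.03 = 0.0094875
  Regime R4: 0.0525 × 0.132 = 0.00693
  Regime R5: 0.155 × 0.0425 = 0.0065875
  Regime R1: 0.28125 × 0.056 = 0.01575
P(drop) = 0.03315 + 0.0094875 + 0.00693 + 0.0065875 + 0.01575 = 0.071905 → 0.072.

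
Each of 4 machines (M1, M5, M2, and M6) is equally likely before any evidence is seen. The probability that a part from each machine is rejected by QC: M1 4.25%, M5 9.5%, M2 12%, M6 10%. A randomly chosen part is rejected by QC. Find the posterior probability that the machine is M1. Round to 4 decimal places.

0.1189

With a uniform prior (1/4 each), posterior ∝ likelihood:
  M1: 0.0425
  M5: 0.095
  M2: 0.12
  M6: 0.1
Total = 0.3575.
P(M1 | evidence) = 0.0425 / 0.3575 ≈ 0.1189.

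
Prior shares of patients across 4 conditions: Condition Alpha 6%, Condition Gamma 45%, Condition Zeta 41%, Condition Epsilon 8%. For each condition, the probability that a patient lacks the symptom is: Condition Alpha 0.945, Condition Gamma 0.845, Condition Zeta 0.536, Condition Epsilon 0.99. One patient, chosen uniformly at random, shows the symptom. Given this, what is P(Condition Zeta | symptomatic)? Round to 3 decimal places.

0.720

Taking complements, P(symptomatic | each) = Condition Alpha 0.055, Condition Gamma 0.155, Condition Zeta 0.464, Condition Epsilon 0.01.
Prior × likelihood for each hypothesis:
  Condition Alpha: 0.06 × 0.055 = 0.0033
  Condition Gamma: 0.45 × 0.155 = 0.06975
  Condition Zeta: 0.41 × 0.464 = 0.19024
  Condition Epsilon: 0.08 × 0.01 = 0.0008
Normalizing constant = 0.26409.
P(Condition Zeta | evidence) = 0.19024 / 0.26409 ≈ 0.720.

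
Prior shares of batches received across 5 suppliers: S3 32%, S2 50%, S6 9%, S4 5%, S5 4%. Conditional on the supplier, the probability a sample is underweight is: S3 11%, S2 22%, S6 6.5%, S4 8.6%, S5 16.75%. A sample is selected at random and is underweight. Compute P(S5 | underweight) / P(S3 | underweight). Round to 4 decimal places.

0.1903

Unnormalized posteriors (prior × likelihood):
  S3: 0.32 × 0.11 = 0.0352
  S2: 0.5 × 0.22 = 0.11
  S6: 0.09 × 0.065 = 0.00585
  S4: 0.05 × 0.086 = 0.0043
  S5: 0.04 × 0.1675 = 0.0067
Sum = 0.16205.
The ratio is 0.0067 / 0.0352 (the normalizer cancels) = 0.1903.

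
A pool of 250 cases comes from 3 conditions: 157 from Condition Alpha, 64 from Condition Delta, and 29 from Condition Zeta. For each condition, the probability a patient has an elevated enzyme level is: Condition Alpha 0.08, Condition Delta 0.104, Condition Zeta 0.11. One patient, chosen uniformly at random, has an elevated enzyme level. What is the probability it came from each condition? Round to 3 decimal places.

By Bayes' rule, posterior ∝ prior × likelihood:
  Condition Alpha: 0.628 × 0.08 = 0.05024
  Condition Delta: 0.256 × 0.104 = 0.026624
  Condition Zeta: 0.116 × 0.11 = 0.01276
Normalizing constant = 0.089624.
P(Condition Alpha | elevated) = 0.05024/0.089624 ≈ 0.561
P(Condition Delta | elevated) = 0.026624/0.089624 ≈ 0.297
P(Condition Zeta | elevated) = 0.01276/0.089624 ≈ 0.142
(Check: 0.561+0.297+0.142 = 1.000.)

Condition Alpha 0.561, Condition Delta 0.297, Condition Zeta 0.142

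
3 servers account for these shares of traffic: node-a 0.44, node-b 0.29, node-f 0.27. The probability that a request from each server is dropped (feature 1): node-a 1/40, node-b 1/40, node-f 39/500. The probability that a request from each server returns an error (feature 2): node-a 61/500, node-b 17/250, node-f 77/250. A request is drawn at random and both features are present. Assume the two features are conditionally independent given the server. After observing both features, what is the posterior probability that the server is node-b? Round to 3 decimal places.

0.059

Prior × likelihood for each hypothesis:
  node-a: 0.44 × 0.025 × 0.122 = 0.001342
  node-b: 0.29 × 0.025 × 0.068 = 0.000493
  node-f: 0.27 × 0.078 × 0.308 = 0.00648648
Total = 0.00832148.
P(node-b | evidence) = 0.000493 / 0.00832148 ≈ 0.059.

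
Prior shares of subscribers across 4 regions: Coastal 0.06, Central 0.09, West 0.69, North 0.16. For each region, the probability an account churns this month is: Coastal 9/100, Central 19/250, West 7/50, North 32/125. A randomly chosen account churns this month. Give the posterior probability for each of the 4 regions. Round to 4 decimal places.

Coastal 0.0360, Central 0.0457, West 0.6449, North 0.2734

Prior × likelihood for each hypothesis:
  Coastal: 0.06 × 0.09 = 0.0054
  Central: 0.09 × 0.076 = 0.00684
  West: 0.69 × 0.14 = 0.0966
  North: 0.16 × 0.256 = 0.04096
Total = 0.1498.
P(Coastal | churn) = 0.0054/0.1498 ≈ 0.0360
P(Central | churn) = 0.00684/0.1498 ≈ 0.0457
P(West | churn) = 0.0966/0.1498 ≈ 0.6449
P(North | churn) = 0.04096/0.1498 ≈ 0.2734
(Check: 0.0360+0.0457+0.6449+0.2734 = 1.0000.)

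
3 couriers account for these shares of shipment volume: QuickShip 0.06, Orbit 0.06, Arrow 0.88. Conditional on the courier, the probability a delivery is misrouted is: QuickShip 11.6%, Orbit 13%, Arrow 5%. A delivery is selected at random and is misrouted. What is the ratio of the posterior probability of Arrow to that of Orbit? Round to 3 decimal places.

Compute prior × likelihood for every hypothesis:
  QuickShip: 0.06 × 0.116 = 0.00696
  Orbit: 0.06 × 0.13 = 0.0078
  Arrow: 0.88 × 0.05 = 0.044
Sum = 0.05876.
The ratio is 0.044 / 0.0078 (the normalizer cancels) = 5.641.

5.641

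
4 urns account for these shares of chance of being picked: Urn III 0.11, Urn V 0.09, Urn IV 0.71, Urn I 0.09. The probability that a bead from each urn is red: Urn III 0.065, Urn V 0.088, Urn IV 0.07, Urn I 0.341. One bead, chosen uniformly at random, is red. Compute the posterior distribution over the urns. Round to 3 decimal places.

Compute prior × likelihood for every hypothesis:
  Urn III: 0.11 × 0.065 = 0.00715
  Urn V: 0.09 × 0.088 = 0.00792
  Urn IV: 0.71 × 0.07 = 0.0497
  Urn I: 0.09 × 0.341 = 0.03069
Normalizing constant = 0.09546.
P(Urn III | red) = 0.00715/0.09546 ≈ 0.075
P(Urn V | red) = 0.00792/0.09546 ≈ 0.083
P(Urn IV | red) = 0.0497/0.09546 ≈ 0.521
P(Urn I | red) = 0.03069/0.09546 ≈ 0.321

Urn III 0.075, Urn V 0.083, Urn IV 0.521, Urn I 0.321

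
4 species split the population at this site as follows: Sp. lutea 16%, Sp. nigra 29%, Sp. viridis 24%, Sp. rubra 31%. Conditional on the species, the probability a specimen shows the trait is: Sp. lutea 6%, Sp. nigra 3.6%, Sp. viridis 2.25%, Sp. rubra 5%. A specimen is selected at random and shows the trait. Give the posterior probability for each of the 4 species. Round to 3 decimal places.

Sp. lutea 0.234, Sp. nigra 0.255, Sp. viridis 0.132, Sp. rubra 0.379

Unnormalized posteriors (prior × likelihood):
  Sp. lutea: 0.16 × 0.06 = 0.0096
  Sp. nigra: 0.29 × 0.036 = 0.01044
  Sp. viridis: 0.24 × 0.0225 = 0.0054
  Sp. rubra: 0.31 × 0.05 = 0.0155
Sum = 0.04094.
P(Sp. lutea | trait) = 0.0096/0.04094 ≈ 0.234
P(Sp. nigra | trait) = 0.01044/0.04094 ≈ 0.255
P(Sp. viridis | trait) = 0.0054/0.04094 ≈ 0.132
P(Sp. rubra | trait) = 0.0155/0.04094 ≈ 0.379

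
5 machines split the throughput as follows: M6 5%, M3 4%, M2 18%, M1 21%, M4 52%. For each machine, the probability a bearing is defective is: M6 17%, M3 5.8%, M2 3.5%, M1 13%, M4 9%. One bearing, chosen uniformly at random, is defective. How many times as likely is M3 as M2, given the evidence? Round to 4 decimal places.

Unnormalized posteriors (prior × likelihood):
  M6: 0.05 × 0.17 = 0.0085
  M3: 0.04 × 0.058 = 0.00232
  M2: 0.18 × 0.035 = 0.0063
  M1: 0.21 × 0.13 = 0.0273
  M4: 0.52 × 0.09 = 0.0468
Total = 0.09122.
The ratio is 0.00232 / 0.0063 (the normalizer cancels) = 0.3683.

0.3683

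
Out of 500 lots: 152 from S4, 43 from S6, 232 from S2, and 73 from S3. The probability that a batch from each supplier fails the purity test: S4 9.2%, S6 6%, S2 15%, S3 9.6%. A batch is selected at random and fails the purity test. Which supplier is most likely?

S2

Prior × likelihood for each hypothesis:
  S4: 0.304 × 0.092 = 0.027968
  S6: 0.086 × 0.06 = 0.00516
  S2: 0.464 × 0.15 = 0.0696
  S3: 0.146 × 0.096 = 0.014016
Total = 0.116744.
Largest term belongs to S2, so S2 is most probable.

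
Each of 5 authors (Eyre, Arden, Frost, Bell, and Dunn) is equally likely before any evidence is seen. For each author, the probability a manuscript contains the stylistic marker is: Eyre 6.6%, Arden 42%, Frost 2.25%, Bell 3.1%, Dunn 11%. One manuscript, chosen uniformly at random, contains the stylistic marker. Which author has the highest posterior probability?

Since the prior is uniform, the posterior is proportional to the likelihood:
  Eyre: 0.066
  Arden: 0.42
  Frost: 0.0225
  Bell: 0.031
  Dunn: 0.11
Sum = 0.6495.
Largest term belongs to Arden, so Arden is most probable.

Arden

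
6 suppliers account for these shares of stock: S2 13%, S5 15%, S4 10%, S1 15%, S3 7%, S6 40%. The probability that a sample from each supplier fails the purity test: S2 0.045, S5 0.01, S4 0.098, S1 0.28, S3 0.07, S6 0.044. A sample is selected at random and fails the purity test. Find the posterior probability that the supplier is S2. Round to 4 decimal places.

By Bayes' rule, posterior ∝ prior × likelihood:
  S2: 0.13 × 0.045 = 0.00585
  S5: 0.15 × 0.01 = 0.0015
  S4: 0.1 × 0.098 = 0.0098
  S1: 0.15 × 0.28 = 0.042
  S3: 0.07 × 0.07 = 0.0049
  S6: 0.4 × 0.044 = 0.0176
Total = 0.08165.
P(S2 | evidence) = 0.00585 / 0.08165 ≈ 0.0716.

0.0716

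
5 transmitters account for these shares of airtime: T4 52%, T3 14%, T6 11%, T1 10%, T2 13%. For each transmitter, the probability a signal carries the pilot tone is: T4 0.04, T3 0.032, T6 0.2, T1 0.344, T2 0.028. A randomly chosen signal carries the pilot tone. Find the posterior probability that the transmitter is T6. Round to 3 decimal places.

Prior × likelihood for each hypothesis:
  T4: 0.52 × 0.04 = 0.0208
  T3: 0.14 × 0.032 = 0.00448
  T6: 0.11 × 0.2 = 0.022
  T1: 0.1 × 0.344 = 0.0344
  T2: 0.13 × 0.028 = 0.00364
Normalizing constant = 0.08532.
P(T6 | evidence) = 0.022 / 0.08532 ≈ 0.258.

0.258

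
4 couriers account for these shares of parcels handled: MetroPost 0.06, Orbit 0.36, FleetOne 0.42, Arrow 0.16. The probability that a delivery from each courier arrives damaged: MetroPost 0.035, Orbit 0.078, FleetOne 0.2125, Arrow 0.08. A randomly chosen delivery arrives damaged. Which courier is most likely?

FleetOne

By Bayes' rule, posterior ∝ prior × likelihood:
  MetroPost: 0.06 × 0.035 = 0.0021
  Orbit: 0.36 × 0.078 = 0.02808
  FleetOne: 0.42 × 0.2125 = 0.08925
  Arrow: 0.16 × 0.08 = 0.0128
Total = 0.13223.
Largest term belongs to FleetOne, so FleetOne is most probable.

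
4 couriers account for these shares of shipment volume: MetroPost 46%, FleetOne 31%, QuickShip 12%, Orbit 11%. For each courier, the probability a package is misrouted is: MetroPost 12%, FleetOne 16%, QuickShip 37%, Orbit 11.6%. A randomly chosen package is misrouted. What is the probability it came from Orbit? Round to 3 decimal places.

Prior × likelihood for each hypothesis:
  MetroPost: 0.46 × 0.12 = 0.0552
  FleetOne: 0.31 × 0.16 = 0.0496
  QuickShip: 0.12 × 0.37 = 0.0444
  Orbit: 0.11 × 0.116 = 0.01276
Normalizing constant = 0.16196.
P(Orbit | evidence) = 0.01276 / 0.16196 ≈ 0.079.

0.079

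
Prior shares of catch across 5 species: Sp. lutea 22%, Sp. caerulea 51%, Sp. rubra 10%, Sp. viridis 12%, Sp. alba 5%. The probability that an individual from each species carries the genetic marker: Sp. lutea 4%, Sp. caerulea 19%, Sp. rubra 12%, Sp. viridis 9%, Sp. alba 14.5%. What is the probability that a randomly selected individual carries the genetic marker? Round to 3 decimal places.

Unnormalized posteriors (prior × likelihood):
  Sp. lutea: 0.22 × 0.04 = 0.0088
  Sp. caerulea: 0.51 × 0.19 = 0.0969
  Sp. rubra: 0.1 × 0.12 = 0.012
  Sp. viridis: 0.12 × 0.09 = 0.0108
  Sp. alba: 0.05 × 0.145 = 0.00725
P(marker) = 0.0088 + 0.0969 + 0.012 + 0.0108 + 0.00725 = 0.13575 → 0.136.

0.136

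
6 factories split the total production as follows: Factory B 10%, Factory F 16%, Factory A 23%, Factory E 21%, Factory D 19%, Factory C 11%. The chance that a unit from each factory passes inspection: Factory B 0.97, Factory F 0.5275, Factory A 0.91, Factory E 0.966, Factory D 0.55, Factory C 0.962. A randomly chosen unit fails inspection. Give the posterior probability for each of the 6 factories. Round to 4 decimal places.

Factory B 0.0153, Factory F 0.3855, Factory A 0.1055, Factory E 0.0364, Factory D 0.4360, Factory C 0.0213

Taking complements, P(nonconforming | each) = Factory B 0.03, Factory F 0.4725, Factory A 0.09, Factory E 0.034, Factory D 0.45, Factory C 0.038.
By Bayes' rule, posterior ∝ prior × likelihood:
  Factory B: 0.1 × 0.03 = 0.003
  Factory F: 0.16 × 0.4725 = 0.0756
  Factory A: 0.23 × 0.09 = 0.0207
  Factory E: 0.21 × 0.034 = 0.00714
  Factory D: 0.19 × 0.45 = 0.0855
  Factory C: 0.11 × 0.038 = 0.00418
Total = 0.19612.
P(Factory B | nonconforming) = 0.003/0.19612 ≈ 0.0153
P(Factory F | nonconforming) = 0.0756/0.19612 ≈ 0.3855
P(Factory A | nonconforming) = 0.0207/0.19612 ≈ 0.1055
P(Factory E | nonconforming) = 0.00714/0.19612 ≈ 0.0364
P(Factory D | nonconforming) = 0.0855/0.19612 ≈ 0.4360
P(Factory C | nonconforming) = 0.00418/0.19612 ≈ 0.0213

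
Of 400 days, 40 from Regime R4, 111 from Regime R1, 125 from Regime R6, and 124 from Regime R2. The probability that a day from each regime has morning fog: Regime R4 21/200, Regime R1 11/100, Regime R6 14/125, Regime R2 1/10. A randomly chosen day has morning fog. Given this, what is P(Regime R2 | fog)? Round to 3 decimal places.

Prior × likelihood for each hypothesis:
  Regime R4: 0.1 × 0.105 = 0.0105
  Regime R1: 0.2775 × 0.11 = 0.030525
  Regime R6: 0.3125 × 0.112 = 0.035
  Regime R2: 0.31 × 0.1 = 0.031
Total = 0.107025.
P(Regime R2 | evidence) = 0.031 / 0.107025 ≈ 0.290.

0.290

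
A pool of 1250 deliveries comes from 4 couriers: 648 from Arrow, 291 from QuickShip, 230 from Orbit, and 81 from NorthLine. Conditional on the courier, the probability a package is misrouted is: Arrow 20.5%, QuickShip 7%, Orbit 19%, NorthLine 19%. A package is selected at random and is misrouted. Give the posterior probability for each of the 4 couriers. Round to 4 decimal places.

Compute prior × likelihood for every hypothesis:
  Arrow: 0.5184 × 0.205 = 0.106272
  QuickShip: 0.2328 × 0.07 = 0.016296
  Orbit: 0.184 × 0.19 = 0.03496
  NorthLine: 0.0648 × 0.19 = 0.012312
Total = 0.16984.
P(Arrow | misrouted) = 0.106272/0.16984 ≈ 0.6257
P(QuickShip | misrouted) = 0.016296/0.16984 ≈ 0.0959
P(Orbit | misrouted) = 0.03496/0.16984 ≈ 0.2058
P(NorthLine | misrouted) = 0.012312/0.16984 ≈ 0.0725
(Check: 0.6257+0.0959+0.2058+0.0725 = 0.9999.)

Arrow 0.6257, QuickShip 0.0959, Orbit 0.2058, NorthLine 0.0725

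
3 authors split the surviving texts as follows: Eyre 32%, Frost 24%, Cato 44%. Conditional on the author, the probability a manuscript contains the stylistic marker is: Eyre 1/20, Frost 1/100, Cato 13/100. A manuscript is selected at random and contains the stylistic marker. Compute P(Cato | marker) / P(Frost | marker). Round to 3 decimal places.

By Bayes' rule, posterior ∝ prior × likelihood:
  Eyre: 0.32 × 0.05 = 0.016
  Frost: 0.24 × 0.01 = 0.0024
  Cato: 0.44 × 0.13 = 0.0572
Sum = 0.0756.
The ratio is 0.0572 / 0.0024 (the normalizer cancels) = 23.833.

23.833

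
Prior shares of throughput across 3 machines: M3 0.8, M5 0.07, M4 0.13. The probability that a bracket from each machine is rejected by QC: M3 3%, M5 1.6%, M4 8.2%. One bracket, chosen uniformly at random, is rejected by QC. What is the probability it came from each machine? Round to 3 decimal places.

Unnormalized posteriors (prior × likelihood):
  M3: 0.8 × 0.03 = 0.024
  M5: 0.07 × 0.016 = 0.00112
  M4: 0.13 × 0.082 = 0.01066
Total = 0.03578.
P(M3 | rejected) = 0.024/0.03578 ≈ 0.671
P(M5 | rejected) = 0.00112/0.03578 ≈ 0.031
P(M4 | rejected) = 0.01066/0.03578 ≈ 0.298

M3 0.671, M5 0.031, M4 0.298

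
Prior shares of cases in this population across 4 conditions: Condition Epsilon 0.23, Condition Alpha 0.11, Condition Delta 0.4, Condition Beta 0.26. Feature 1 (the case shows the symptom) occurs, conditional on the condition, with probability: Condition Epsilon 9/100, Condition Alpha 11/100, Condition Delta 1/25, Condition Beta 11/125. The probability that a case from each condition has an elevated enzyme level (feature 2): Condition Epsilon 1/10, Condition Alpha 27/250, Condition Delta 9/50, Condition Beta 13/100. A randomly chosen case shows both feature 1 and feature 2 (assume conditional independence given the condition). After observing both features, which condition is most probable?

Condition Beta

By Bayes' rule, posterior ∝ prior × likelihood:
  Condition Epsilon: 0.23 × 0.09 × 0.1 = 0.00207
  Condition Alpha: 0.11 × 0.11 × 0.108 = 0.0013068
  Condition Delta: 0.4 × 0.04 × 0.18 = 0.00288
  Condition Beta: 0.26 × 0.088 × 0.13 = 0.0029744
Normalizing constant = 0.0092312.
Largest term belongs to Condition Beta, so Condition Beta is most probable.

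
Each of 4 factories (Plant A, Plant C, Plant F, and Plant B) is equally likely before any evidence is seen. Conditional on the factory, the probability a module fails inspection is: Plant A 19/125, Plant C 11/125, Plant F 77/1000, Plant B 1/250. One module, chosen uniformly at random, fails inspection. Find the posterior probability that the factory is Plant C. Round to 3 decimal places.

Since the prior is uniform, the posterior is proportional to the likelihood:
  Plant A: 0.152
  Plant C: 0.088
  Plant F: 0.077
  Plant B: 0.004
Normalizing constant = 0.321.
P(Plant C | evidence) = 0.088 / 0.321 ≈ 0.274.

0.274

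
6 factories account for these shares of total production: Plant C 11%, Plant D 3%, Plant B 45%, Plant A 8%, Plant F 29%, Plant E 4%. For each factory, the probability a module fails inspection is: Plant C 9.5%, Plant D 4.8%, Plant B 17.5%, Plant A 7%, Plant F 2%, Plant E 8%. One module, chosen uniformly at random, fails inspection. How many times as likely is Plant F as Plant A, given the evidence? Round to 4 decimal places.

1.0357

Unnormalized posteriors (prior × likelihood):
  Plant C: 0.11 × 0.095 = 0.01045
  Plant D: 0.03 × 0.048 = 0.00144
  Plant B: 0.45 × 0.175 = 0.07875
  Plant A: 0.08 × 0.07 = 0.0056
  Plant F: 0.29 × 0.02 = 0.0058
  Plant E: 0.04 × 0.08 = 0.0032
Normalizing constant = 0.10524.
The ratio is 0.0058 / 0.0056 (the normalizer cancels) = 1.0357.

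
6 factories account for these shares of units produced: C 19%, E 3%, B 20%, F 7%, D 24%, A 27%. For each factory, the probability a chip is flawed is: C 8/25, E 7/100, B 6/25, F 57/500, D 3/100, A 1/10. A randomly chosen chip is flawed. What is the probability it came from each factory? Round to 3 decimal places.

Compute prior × likelihood for every hypothesis:
  C: 0.19 × 0.32 = 0.0608
  E: 0.03 × 0.07 = 0.0021
  B: 0.2 × 0.24 = 0.048
  F: 0.07 × 0.114 = 0.00798
  D: 0.24 × 0.03 = 0.0072
  A: 0.27 × 0.1 = 0.027
Sum = 0.15308.
P(C | flawed) = 0.0608/0.15308 ≈ 0.397
P(E | flawed) = 0.0021/0.15308 ≈ 0.014
P(B | flawed) = 0.048/0.15308 ≈ 0.314
P(F | flawed) = 0.00798/0.15308 ≈ 0.052
P(D | flawed) = 0.0072/0.15308 ≈ 0.047
P(A | flawed) = 0.027/0.15308 ≈ 0.176

C 0.397, E 0.014, B 0.314, F 0.052, D 0.047, A 0.176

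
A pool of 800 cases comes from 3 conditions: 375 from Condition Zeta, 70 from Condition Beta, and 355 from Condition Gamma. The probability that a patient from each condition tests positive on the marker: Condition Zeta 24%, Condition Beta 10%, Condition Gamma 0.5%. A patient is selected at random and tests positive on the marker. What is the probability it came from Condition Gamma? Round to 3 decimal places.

0.018

Prior × likelihood for each hypothesis:
  Condition Zeta: 0.46875 × 0.24 = 0.1125
  Condition Beta: 0.0875 × 0.1 = 0.00875
  Condition Gamma: 0.44375 × 0.005 = 0.00221875
Sum = 0.12346875.
P(Condition Gamma | evidence) = 0.00221875 / 0.12346875 ≈ 0.018.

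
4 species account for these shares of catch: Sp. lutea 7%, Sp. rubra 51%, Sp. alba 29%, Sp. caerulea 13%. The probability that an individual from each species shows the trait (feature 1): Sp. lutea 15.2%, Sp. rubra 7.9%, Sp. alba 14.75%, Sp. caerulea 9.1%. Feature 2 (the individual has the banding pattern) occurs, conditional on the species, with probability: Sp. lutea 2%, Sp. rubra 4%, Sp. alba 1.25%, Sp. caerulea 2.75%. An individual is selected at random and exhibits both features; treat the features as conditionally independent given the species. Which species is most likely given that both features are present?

Sp. rubra

Unnormalized posteriors (prior × likelihood):
  Sp. lutea: 0.07 × 0.152 × 0.02 = 0.0002128
  Sp. rubra: 0.51 × 0.079 × 0.04 = 0.0016116
  Sp. alba: 0.29 × 0.1475 × 0.0125 = 0.0005346875
  Sp. caerulea: 0.13 × 0.091 × 0.0275 = 0.000325325
Sum = 0.0026844125.
Largest term belongs to Sp. rubra, so Sp. rubra is most probable.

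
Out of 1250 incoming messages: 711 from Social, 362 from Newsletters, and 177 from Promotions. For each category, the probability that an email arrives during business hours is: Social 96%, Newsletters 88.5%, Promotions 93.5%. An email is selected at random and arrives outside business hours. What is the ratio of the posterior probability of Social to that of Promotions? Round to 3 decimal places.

Taking complements, P(off-hours | each) = Social 0.04, Newsletters 0.115, Promotions 0.065.
Prior × likelihood for each hypothesis:
  Social: 0.5688 × 0.04 = 0.022752
  Newsletters: 0.2896 × 0.115 = 0.033304
  Promotions: 0.1416 × 0.065 = 0.009204
Total = 0.06526.
The ratio is 0.022752 / 0.009204 (the normalizer cancels) = 2.472.

2.472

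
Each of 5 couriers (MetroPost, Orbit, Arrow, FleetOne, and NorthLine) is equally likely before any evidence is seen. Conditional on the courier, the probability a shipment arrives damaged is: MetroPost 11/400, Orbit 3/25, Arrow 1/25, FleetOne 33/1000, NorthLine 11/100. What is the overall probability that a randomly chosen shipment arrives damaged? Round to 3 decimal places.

0.066

Since the prior is uniform, the posterior is proportional to the likelihood:
  MetroPost: 0.0275
  Orbit: 0.12
  Arrow: 0.04
  FleetOne: 0.033
  NorthLine: 0.11
P(damaged) = (1/5) × (0.0275 + 0.12 + 0.04 + 0.033 + 0.11) = 0.3305/5 ≈ 0.066.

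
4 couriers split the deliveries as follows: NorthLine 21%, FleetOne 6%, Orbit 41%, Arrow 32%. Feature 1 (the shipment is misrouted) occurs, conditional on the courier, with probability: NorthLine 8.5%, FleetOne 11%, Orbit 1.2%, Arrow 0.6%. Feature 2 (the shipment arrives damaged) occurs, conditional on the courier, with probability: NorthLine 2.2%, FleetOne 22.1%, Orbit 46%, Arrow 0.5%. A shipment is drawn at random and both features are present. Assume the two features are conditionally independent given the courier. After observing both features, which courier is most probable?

Orbit

Unnormalized posteriors (prior × likelihood):
  NorthLine: 0.21 × 0.085 × 0.022 = 0.0003927
  FleetOne: 0.06 × 0.11 × 0.221 = 0.0014586
  Orbit: 0.41 × 0.012 × 0.46 = 0.0022632
  Arrow: 0.32 × 0.006 × 0.005 = 0.0000096
Sum = 0.0041241.
Largest term belongs to Orbit, so Orbit is most probable.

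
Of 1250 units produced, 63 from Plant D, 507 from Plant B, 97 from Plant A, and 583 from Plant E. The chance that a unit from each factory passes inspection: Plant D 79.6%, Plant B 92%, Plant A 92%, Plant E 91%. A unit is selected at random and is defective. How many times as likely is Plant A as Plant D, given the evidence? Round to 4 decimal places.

Taking complements, P(defective | each) = Plant D 0.204, Plant B 0.08, Plant A 0.08, Plant E 0.09.
By Bayes' rule, posterior ∝ prior × likelihood:
  Plant D: 0.0504 × 0.204 = 0.0102816
  Plant B: 0.4056 × 0.08 = 0.032448
  Plant A: 0.0776 × 0.08 = 0.006208
  Plant E: 0.4664 × 0.09 = 0.041976
Total = 0.0909136.
The ratio is 0.006208 / 0.0102816 (the normalizer cancels) = 0.6038.

0.6038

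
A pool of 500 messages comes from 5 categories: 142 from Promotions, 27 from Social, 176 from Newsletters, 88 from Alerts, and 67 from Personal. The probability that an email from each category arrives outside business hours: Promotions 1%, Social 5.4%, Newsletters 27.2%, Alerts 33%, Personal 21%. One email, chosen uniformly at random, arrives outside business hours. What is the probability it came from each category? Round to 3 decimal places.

Compute prior × likelihood for every hypothesis:
  Promotions: 0.284 × 0.01 = 0.00284
  Social: 0.054 × 0.054 = 0.002916
  Newsletters: 0.352 × 0.272 = 0.095744
  Alerts: 0.176 × 0.33 = 0.05808
  Personal: 0.134 × 0.21 = 0.02814
Total = 0.18772.
P(Promotions | off-hours) = 0.00284/0.18772 ≈ 0.015
P(Social | off-hours) = 0.002916/0.18772 ≈ 0.016
P(Newsletters | off-hours) = 0.095744/0.18772 ≈ 0.510
P(Alerts | off-hours) = 0.05808/0.18772 ≈ 0.309
P(Personal | off-hours) = 0.02814/0.18772 ≈ 0.150

Promotions 0.015, Social 0.016, Newsletters 0.510, Alerts 0.309, Personal 0.150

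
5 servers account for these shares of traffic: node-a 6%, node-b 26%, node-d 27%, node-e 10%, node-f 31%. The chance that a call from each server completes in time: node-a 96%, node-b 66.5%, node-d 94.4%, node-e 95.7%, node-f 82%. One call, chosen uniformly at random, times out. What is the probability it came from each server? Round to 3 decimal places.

Taking complements, P(timeout | each) = node-a 0.04, node-b 0.335, node-d 0.056, node-e 0.043, node-f 0.18.
Compute prior × likelihood for every hypothesis:
  node-a: 0.06 × 0.04 = 0.0024
  node-b: 0.26 × 0.335 = 0.0871
  node-d: 0.27 × 0.056 = 0.01512
  node-e: 0.1 × 0.043 = 0.0043
  node-f: 0.31 × 0.18 = 0.0558
Sum = 0.16472.
P(node-a | timeout) = 0.0024/0.16472 ≈ 0.015
P(node-b | timeout) = 0.0871/0.16472 ≈ 0.529
P(node-d | timeout) = 0.01512/0.16472 ≈ 0.092
P(node-e | timeout) = 0.0043/0.16472 ≈ 0.026
P(node-f | timeout) = 0.0558/0.16472 ≈ 0.339

node-a 0.015, node-b 0.529, node-d 0.092, node-e 0.026, node-f 0.339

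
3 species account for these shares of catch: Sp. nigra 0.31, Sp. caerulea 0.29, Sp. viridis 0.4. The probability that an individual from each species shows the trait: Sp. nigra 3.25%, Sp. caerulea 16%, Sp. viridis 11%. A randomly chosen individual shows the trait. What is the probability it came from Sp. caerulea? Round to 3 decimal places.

By Bayes' rule, posterior ∝ prior × likelihood:
  Sp. nigra: 0.31 × 0.0325 = 0.010075
  Sp. caerulea: 0.29 × 0.16 = 0.0464
  Sp. viridis: 0.4 × 0.11 = 0.044
Total = 0.100475.
P(Sp. caerulea | evidence) = 0.0464 / 0.100475 ≈ 0.462.

0.462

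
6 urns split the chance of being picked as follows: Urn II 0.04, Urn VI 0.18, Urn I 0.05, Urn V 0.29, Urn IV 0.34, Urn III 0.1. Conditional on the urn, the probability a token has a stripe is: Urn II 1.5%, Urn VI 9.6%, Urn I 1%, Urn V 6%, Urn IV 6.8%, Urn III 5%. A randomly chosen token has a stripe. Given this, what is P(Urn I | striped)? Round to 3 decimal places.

By Bayes' rule, posterior ∝ prior × likelihood:
  Urn II: 0.04 × 0.015 = 0.0006
  Urn VI: 0.18 × 0.096 = 0.01728
  Urn I: 0.05 × 0.01 = 0.0005
  Urn V: 0.29 × 0.06 = 0.0174
  Urn IV: 0.34 × 0.068 = 0.02312
  Urn III: 0.1 × 0.05 = 0.005
Total = 0.0639.
P(Urn I | evidence) = 0.0005 / 0.0639 ≈ 0.008.

0.008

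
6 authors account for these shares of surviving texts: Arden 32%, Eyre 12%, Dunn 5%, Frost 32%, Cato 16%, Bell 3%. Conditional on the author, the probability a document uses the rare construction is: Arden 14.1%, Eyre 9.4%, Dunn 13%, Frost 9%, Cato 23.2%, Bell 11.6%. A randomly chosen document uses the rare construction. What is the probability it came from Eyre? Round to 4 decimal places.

By Bayes' rule, posterior ∝ prior × likelihood:
  Arden: 0.32 × 0.141 = 0.04512
  Eyre: 0.12 × 0.094 = 0.01128
  Dunn: 0.05 × 0.13 = 0.0065
  Frost: 0.32 × 0.09 = 0.0288
  Cato: 0.16 × 0.232 = 0.03712
  Bell: 0.03 × 0.116 = 0.00348
Sum = 0.1323.
P(Eyre | evidence) = 0.01128 / 0.1323 ≈ 0.0853.

0.0853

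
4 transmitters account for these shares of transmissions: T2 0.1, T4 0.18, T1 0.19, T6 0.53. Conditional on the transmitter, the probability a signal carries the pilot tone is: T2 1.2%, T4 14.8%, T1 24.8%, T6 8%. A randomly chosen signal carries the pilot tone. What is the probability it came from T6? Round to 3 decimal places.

Unnormalized posteriors (prior × likelihood):
  T2: 0.1 × 0.012 = 0.0012
  T4: 0.18 × 0.148 = 0.02664
  T1: 0.19 × 0.248 = 0.04712
  T6: 0.53 × 0.08 = 0.0424
Normalizing constant = 0.11736.
P(T6 | evidence) = 0.0424 / 0.11736 ≈ 0.361.

0.361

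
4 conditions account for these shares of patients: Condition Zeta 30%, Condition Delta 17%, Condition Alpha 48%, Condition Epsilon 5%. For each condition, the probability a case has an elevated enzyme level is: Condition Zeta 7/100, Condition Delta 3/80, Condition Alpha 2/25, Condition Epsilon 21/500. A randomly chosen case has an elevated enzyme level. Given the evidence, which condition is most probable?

Compute prior × likelihood for every hypothesis:
  Condition Zeta: 0.3 × 0.07 = 0.021
  Condition Delta: 0.17 × 0.0375 = 0.006375
  Condition Alpha: 0.48 × 0.08 = 0.0384
  Condition Epsilon: 0.05 × 0.042 = 0.0021
Normalizing constant = 0.067875.
Largest term belongs to Condition Alpha, so Condition Alpha is most probable.

Condition Alpha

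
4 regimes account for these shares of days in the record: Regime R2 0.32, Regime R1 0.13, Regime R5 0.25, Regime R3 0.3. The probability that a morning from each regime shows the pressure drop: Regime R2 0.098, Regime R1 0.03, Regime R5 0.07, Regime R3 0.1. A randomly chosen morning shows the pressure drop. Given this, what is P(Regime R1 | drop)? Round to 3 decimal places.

Prior × likelihood for each hypothesis:
  Regime R2: 0.32 × 0.098 = 0.03136
  Regime R1: 0.13 × 0.03 = 0.0039
  Regime R5: 0.25 × 0.07 = 0.0175
  Regime R3: 0.3 × 0.1 = 0.03
Sum = 0.08276.
P(Regime R1 | evidence) = 0.0039 / 0.08276 ≈ 0.047.

0.047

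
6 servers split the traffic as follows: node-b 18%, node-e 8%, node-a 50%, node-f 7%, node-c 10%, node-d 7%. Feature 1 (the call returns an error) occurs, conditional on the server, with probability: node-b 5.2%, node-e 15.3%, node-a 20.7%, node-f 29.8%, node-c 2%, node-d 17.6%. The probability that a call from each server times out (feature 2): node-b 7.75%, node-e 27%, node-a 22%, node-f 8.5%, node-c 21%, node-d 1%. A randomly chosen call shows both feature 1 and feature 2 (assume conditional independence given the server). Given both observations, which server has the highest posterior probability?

Prior × likelihood for each hypothesis:
  node-b: 0.18 × 0.052 × 0.0775 = 0.0007254
  node-e: 0.08 × 0.153 × 0.27 = 0.0033048
  node-a: 0.5 × 0.207 × 0.22 = 0.02277
  node-f: 0.07 × 0.298 × 0.085 = 0.0017731
  node-c: 0.1 × 0.02 × 0.21 = 0.00042
  node-d: 0.07 × 0.176 × 0.01 = 0.0001232
Normalizing constant = 0.0291165.
Largest term belongs to node-a, so node-a is most probable.

node-a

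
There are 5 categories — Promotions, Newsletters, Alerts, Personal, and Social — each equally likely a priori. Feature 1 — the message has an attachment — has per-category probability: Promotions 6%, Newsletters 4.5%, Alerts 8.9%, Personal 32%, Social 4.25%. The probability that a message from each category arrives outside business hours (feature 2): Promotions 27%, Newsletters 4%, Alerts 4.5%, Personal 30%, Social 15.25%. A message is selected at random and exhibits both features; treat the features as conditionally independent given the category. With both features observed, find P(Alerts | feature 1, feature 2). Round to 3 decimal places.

Since the prior is uniform, the posterior is proportional to the likelihood:
  Promotions: 0.06 × 0.27 = 0.0162
  Newsletters: 0.045 × 0.04 = 0.0018
  Alerts: 0.089 × 0.045 = 0.004005
  Personal: 0.32 × 0.3 = 0.096
  Social: 0.0425 × 0.1525 = 0.00648125
Sum = 0.12448625.
P(Alerts | evidence) = 0.004005 / 0.12448625 ≈ 0.032.

0.032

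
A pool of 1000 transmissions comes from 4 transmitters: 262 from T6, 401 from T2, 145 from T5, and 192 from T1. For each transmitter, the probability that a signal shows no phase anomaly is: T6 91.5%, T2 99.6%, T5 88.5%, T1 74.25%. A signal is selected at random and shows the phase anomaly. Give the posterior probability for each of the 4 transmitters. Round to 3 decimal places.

Taking complements, P(anomaly | each) = T6 0.085, T2 0.004, T5 0.115, T1 0.2575.
Unnormalized posteriors (prior × likelihood):
  T6: 0.262 × 0.085 = 0.02227
  T2: 0.401 × 0.004 = 0.001604
  T5: 0.145 × 0.115 = 0.016675
  T1: 0.192 × 0.2575 = 0.04944
Normalizing constant = 0.089989.
P(T6 | anomaly) = 0.02227/0.089989 ≈ 0.247
P(T2 | anomaly) = 0.001604/0.089989 ≈ 0.018
P(T5 | anomaly) = 0.016675/0.089989 ≈ 0.185
P(T1 | anomaly) = 0.04944/0.089989 ≈ 0.549

T6 0.247, T2 0.018, T5 0.185, T1 0.549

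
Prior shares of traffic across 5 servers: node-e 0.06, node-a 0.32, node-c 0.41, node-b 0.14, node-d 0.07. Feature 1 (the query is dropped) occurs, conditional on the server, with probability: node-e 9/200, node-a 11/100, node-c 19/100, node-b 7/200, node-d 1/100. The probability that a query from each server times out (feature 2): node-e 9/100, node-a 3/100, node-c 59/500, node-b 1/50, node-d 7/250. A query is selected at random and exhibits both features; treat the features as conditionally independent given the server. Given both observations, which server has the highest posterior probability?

node-c

Unnormalized posteriors (prior × likelihood):
  node-e: 0.06 × 0.045 × 0.09 = 0.000243
  node-a: 0.32 × 0.11 × 0.03 = 0.001056
  node-c: 0.41 × 0.19 × 0.118 = 0.0091922
  node-b: 0.14 × 0.035 × 0.02 = 0.000098
  node-d: 0.07 × 0.01 × 0.028 = 0.0000196
Normalizing constant = 0.0106088.
Largest term belongs to node-c, so node-c is most probable.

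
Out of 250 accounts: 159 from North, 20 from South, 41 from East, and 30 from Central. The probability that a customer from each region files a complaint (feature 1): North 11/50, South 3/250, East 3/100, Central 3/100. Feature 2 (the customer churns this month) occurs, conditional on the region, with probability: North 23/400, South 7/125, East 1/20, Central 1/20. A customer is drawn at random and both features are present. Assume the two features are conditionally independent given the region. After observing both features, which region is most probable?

By Bayes' rule, posterior ∝ prior × likelihood:
  North: 0.636 × 0.22 × 0.0575 = 0.0080454
  South: 0.08 × 0.012 × 0.056 = 0.00005376
  East: 0.164 × 0.03 × 0.05 = 0.000246
  Central: 0.12 × 0.03 × 0.05 = 0.00018
Total = 0.00852516.
Largest term belongs to North, so North is most probable.

North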